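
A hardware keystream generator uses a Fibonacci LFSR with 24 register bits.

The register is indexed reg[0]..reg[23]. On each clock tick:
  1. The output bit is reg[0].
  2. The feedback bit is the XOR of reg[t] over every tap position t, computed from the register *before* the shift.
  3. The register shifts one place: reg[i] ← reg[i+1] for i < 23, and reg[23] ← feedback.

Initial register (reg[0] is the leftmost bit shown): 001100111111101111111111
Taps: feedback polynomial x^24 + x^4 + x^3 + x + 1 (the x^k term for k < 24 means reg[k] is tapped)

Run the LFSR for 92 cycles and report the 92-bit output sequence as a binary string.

00110011111110111111111111110100011011000000000011111001000101000000100101010010110111001100

tick  register→output (feedback)
  0  001100111111101111111111→0 (1)
  1  011001111111011111111111→0 (1)
  2  110011111110111111111111→1 (1)
  3  100111111101111111111111→1 (1)
  4  001111111011111111111111→0 (0)
  5  011111110111111111111110→0 (1)
  6  111111101111111111111101→1 (0)
  7  111111011111111111111010→1 (0)
  8  111110111111111111110100→1 (0)
  9  111101111111111111101000→1 (1)
 10  111011111111111111010001→1 (1)
 11  110111111111111110100011→1 (0)
 12  101111111111111101000110→1 (1)
 13  011111111111111010001101→0 (1)
 14  111111111111110100011011→1 (0)
 15  111111111111101000110110→1 (0)
 16  111111111111010001101100→1 (0)
 17  111111111110100011011000→1 (0)
 18  111111111101000110110000→1 (0)
 19  111111111010001101100000→1 (0)
 20  111111110100011011000000→1 (0)
 21  111111101000110110000000→1 (0)
 22  111111010001101100000000→1 (0)
 23  111110100011011000000000→1 (0)
 24  111101000110110000000000→1 (1)
 25  111010001101100000000001→1 (1)
 26  110100011011000000000011→1 (1)
 27  101000110110000000000111→1 (1)
 28  010001101100000000001111→0 (1)
 29  100011011000000000011111→1 (0)
 30  000110110000000000111110→0 (0)
 31  001101100000000001111100→0 (1)
 32  011011000000000011111001→0 (0)
 33  110110000000000111110010→1 (0)
 34  101100000000001111100100→1 (0)
 35  011000000000011111001000→0 (1)
 36  110000000000111110010001→1 (0)
 37  100000000001111100100010→1 (1)
 38  000000000011111001000101→0 (0)
 39  000000000111110010001010→0 (0)
 40  000000001111100100010100→0 (0)
 41  000000011111001000101000→0 (0)
 42  000000111110010001010000→0 (0)
 43  000001111100100010100000→0 (0)
 44  000011111001000101000000→0 (1)
 45  000111110010001010000001→0 (0)
 46  001111100100010100000010→0 (0)
 47  011111001000101000000100→0 (1)
 48  111110010001010000001001→1 (0)
 49  111100100010100000010010→1 (1)
 50  111001000101000000100101→1 (0)
 51  110010001010000001001010→1 (1)
 52  100100010100000010010101→1 (0)
 53  001000101000000100101010→0 (0)
 54  010001010000001001010100→0 (1)
 55  100010100000010010101001→1 (0)
 56  000101000000100101010010→0 (1)
 57  001010000001001010100101→0 (1)
 58  010100000010010101001011→0 (0)
 59  101000000100101010010110→1 (1)
 60  010000001001010100101101→0 (1)
 61  100000010010101001011011→1 (1)
 62  000000100101010010110111→0 (0)
 63  000001001010100101101110→0 (0)
 64  000010010101001011011100→0 (1)
 65  000100101010010110111001→0 (1)
 66  001001010100101101110011→0 (0)
 67  010010101001011011100110→0 (0)
 68  100101010010110111001100→1 (0)
 69  001010100101101110011000→0 (1)
 70  010101001011011100110001→0 (0)
 71  101010010110111001100010→1 (0)
 72  010100101101110011000100→0 (0)
 73  101001011011100110001000→1 (1)
 74  010010110111001100010001→0 (0)
 75  100101101110011000100010→1 (0)
 76  001011011100110001000100→0 (1)
 77  010110111001100010001001→0 (1)
 78  101101110011000100010011→1 (0)
 79  011011100110001000100110→0 (0)
 80  110111001100010001001100→1 (0)
 81  101110011000100010011000→1 (1)
 82  011100110001000100110001→0 (0)
 83  111001100010001001100010→1 (0)
 84  110011000100010011000100→1 (1)
 85  100110001000100110001001→1 (1)
 86  001100010001001100010011→0 (1)
 87  011000100010011000100111→0 (1)
 88  110001000100110001001111→1 (0)
 89  100010001001100010011110→1 (0)
 90  000100010011000100111100→0 (1)
 91  001000100110001001111001→0 (0)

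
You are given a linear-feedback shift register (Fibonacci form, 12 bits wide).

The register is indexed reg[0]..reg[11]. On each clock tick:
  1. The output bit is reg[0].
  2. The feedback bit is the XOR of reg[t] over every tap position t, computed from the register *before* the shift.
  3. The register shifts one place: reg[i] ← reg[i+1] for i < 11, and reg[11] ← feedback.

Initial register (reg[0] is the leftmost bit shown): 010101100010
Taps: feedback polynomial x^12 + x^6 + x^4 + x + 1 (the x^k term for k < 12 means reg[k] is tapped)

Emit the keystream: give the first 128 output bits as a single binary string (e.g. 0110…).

step | reg (before) | out | fb
   0 | 010101100010 | 0 | 0
   1 | 101011000100 | 1 | 0
   2 | 010110001000 | 0 | 0
   3 | 101100010000 | 1 | 1
   4 | 011000100001 | 0 | 0
   5 | 110001000010 | 1 | 0
   6 | 100010000100 | 1 | 0
   7 | 000100001000 | 0 | 0
   8 | 001000010000 | 0 | 0
   9 | 010000100000 | 0 | 0
  10 | 100001000000 | 1 | 1
  11 | 000010000001 | 0 | 1
  12 | 000100000011 | 0 | 0
  13 | 001000000110 | 0 | 0
  14 | 010000001100 | 0 | 1
  15 | 100000011001 | 1 | 1
  16 | 000000110011 | 0 | 1
  17 | 000001100111 | 0 | 1
  18 | 000011001111 | 0 | 1
  19 | 000110011111 | 0 | 1
  20 | 001100111111 | 0 | 1
  21 | 011001111111 | 0 | 0
  22 | 110011111110 | 1 | 0
  23 | 100111111100 | 1 | 1
  24 | 001111111001 | 0 | 0
  25 | 011111110010 | 0 | 1
  26 | 111111100101 | 1 | 0
  27 | 111111001010 | 1 | 1
  28 | 111110010101 | 1 | 1
  29 | 111100101011 | 1 | 1
  30 | 111001010111 | 1 | 0
  31 | 110010101110 | 1 | 0
  32 | 100101011100 | 1 | 1
  33 | 001010111001 | 0 | 0
  34 | 010101110010 | 0 | 0
  35 | 101011100100 | 1 | 1
  36 | 010111001001 | 0 | 0
  37 | 101110010010 | 1 | 0
  38 | 011100100100 | 0 | 0
  39 | 111001001000 | 1 | 0
  40 | 110010010000 | 1 | 1
  41 | 100100100001 | 1 | 0
  42 | 001001000010 | 0 | 0
  43 | 010010000100 | 0 | 0
  44 | 100100001000 | 1 | 1
  45 | 001000010001 | 0 | 0
  46 | 010000100010 | 0 | 0
  47 | 100001000100 | 1 | 1
  48 | 000010001001 | 0 | 1
  49 | 000100010011 | 0 | 0
  50 | 001000100110 | 0 | 1
  51 | 010001001101 | 0 | 1
  52 | 100010011011 | 1 | 0
  53 | 000100110110 | 0 | 1
  54 | 001001101101 | 0 | 1
  55 | 010011011011 | 0 | 0
  56 | 100110110110 | 1 | 1
  57 | 001101101101 | 0 | 1
  58 | 011011011011 | 0 | 0
  59 | 110110110110 | 1 | 0
  60 | 101101101100 | 1 | 0
  61 | 011011011000 | 0 | 0
  62 | 110110110000 | 1 | 0
  63 | 101101100000 | 1 | 0
  64 | 011011000000 | 0 | 0
  65 | 110110000000 | 1 | 1
  66 | 101100000001 | 1 | 1
  67 | 011000000011 | 0 | 1
  68 | 110000000111 | 1 | 0
  69 | 100000001110 | 1 | 1
  70 | 000000011101 | 0 | 0
  71 | 000000111010 | 0 | 1
  72 | 000001110101 | 0 | 1
  73 | 000011101011 | 0 | 0
  74 | 000111010110 | 0 | 1
  75 | 001110101101 | 0 | 0
  76 | 011101011010 | 0 | 1
  77 | 111010110101 | 1 | 0
  78 | 110101101010 | 1 | 1
  79 | 101011010101 | 1 | 0
  80 | 010110101010 | 0 | 1
  81 | 101101010101 | 1 | 1
  82 | 011010101011 | 0 | 1
  83 | 110101010111 | 1 | 0
  84 | 101010101110 | 1 | 1
  85 | 010101011101 | 0 | 1
  86 | 101010111011 | 1 | 1
  87 | 010101110111 | 0 | 0
  88 | 101011101110 | 1 | 1
  89 | 010111011101 | 0 | 0
  90 | 101110111010 | 1 | 1
  91 | 011101110101 | 0 | 0
  92 | 111011101010 | 1 | 0
  93 | 110111010100 | 1 | 1
  94 | 101110101001 | 1 | 1
  95 | 011101010011 | 0 | 1
  96 | 111010100111 | 1 | 0
  97 | 110101001110 | 1 | 0
  98 | 101010011100 | 1 | 0
  99 | 010100111000 | 0 | 0
 100 | 101001110000 | 1 | 0
 101 | 010011100000 | 0 | 1
 102 | 100111000001 | 1 | 0
 103 | 001110000010 | 0 | 1
 104 | 011100000101 | 0 | 1
 105 | 111000001011 | 1 | 0
 106 | 110000010110 | 1 | 0
 107 | 100000101100 | 1 | 0
 108 | 000001011000 | 0 | 0
 109 | 000010110000 | 0 | 0
 110 | 000101100000 | 0 | 1
 111 | 001011000001 | 0 | 1
 112 | 010110000011 | 0 | 0
 113 | 101100000110 | 1 | 1
 114 | 011000001101 | 0 | 1
 115 | 110000011011 | 1 | 0
 116 | 100000110110 | 1 | 0
 117 | 000001101100 | 0 | 1
 118 | 000011011001 | 0 | 1
 119 | 000110110011 | 0 | 0
 120 | 001101100110 | 0 | 1
 121 | 011011001101 | 0 | 0
 122 | 110110011010 | 1 | 1
 123 | 101100110101 | 1 | 0
 124 | 011001101010 | 0 | 0
 125 | 110011010100 | 1 | 1
 126 | 100110101001 | 1 | 1
 127 | 001101010011 | 0 | 0

01010110001000010000001100111111100101011100100100001000100110110110110000000111010110101010111011101010011100000101100000110110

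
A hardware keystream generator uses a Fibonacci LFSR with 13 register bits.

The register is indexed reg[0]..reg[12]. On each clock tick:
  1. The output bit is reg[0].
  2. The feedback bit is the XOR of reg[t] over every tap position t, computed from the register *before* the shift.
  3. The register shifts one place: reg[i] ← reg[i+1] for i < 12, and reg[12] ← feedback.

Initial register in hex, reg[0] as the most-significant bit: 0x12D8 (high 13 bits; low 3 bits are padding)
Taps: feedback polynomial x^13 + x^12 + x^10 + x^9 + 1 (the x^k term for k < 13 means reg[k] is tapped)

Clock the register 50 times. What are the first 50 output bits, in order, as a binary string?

tick  register→output (feedback)
  0  0001001011011→0 (0)
  1  0010010110110→0 (1)
  2  0100101101101→0 (1)
  3  1001011011011→1 (1)
  4  0010110110111→0 (0)
  5  0101101101110→0 (0)
  6  1011011011100→1 (1)
  7  0110110111001→0 (0)
  8  1101101110010→1 (1)
  9  1011011100101→1 (1)
 10  0110111001011→0 (0)
 11  1101110010110→1 (0)
 12  1011100101100→1 (1)
 13  0111001011001→0 (0)
 14  1110010110010→1 (1)
 15  1100101100101→1 (1)
 16  1001011001011→1 (1)
 17  0010110010111→0 (0)
 18  0101100101110→0 (0)
 19  1011001011100→1 (1)
 20  0110010111001→0 (0)
 21  1100101110010→1 (1)
 22  1001011100101→1 (1)
 23  0010111001011→0 (0)
 24  0101110010110→0 (1)
 25  1011100101101→1 (0)
 26  0111001011010→0 (1)
 27  1110010110101→1 (1)
 28  1100101101011→1 (1)
 29  1001011010111→1 (1)
 30  0010110101111→0 (1)
 31  0101101011111→0 (1)
 32  1011010111111→1 (0)
 33  0110101111110→0 (0)
 34  1101011111100→1 (1)
 35  1010111111001→1 (1)
 36  0101111110011→0 (1)
 37  1011111100111→1 (1)
 38  0111111001111→0 (1)
 39  1111110011111→1 (0)
 40  1111100111110→1 (1)
 41  1111001111101→1 (0)
 42  1110011111010→1 (0)
 43  1100111110100→1 (0)
 44  1001111101000→1 (0)
 45  0011111010000→0 (0)
 46  0111110100000→0 (0)
 47  1111101000000→1 (1)
 48  1111010000001→1 (0)
 49  1110100000010→1 (1)

00010010110110111001011001011100101101011111100111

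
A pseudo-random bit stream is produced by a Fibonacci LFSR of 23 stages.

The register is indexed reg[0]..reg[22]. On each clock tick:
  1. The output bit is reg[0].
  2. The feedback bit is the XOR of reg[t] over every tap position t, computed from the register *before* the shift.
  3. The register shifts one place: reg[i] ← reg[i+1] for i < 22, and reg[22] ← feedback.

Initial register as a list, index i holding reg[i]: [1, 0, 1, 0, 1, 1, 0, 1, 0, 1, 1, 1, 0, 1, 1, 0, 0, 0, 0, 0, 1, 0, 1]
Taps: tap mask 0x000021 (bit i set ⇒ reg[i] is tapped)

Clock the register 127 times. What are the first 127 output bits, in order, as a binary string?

tick  register→output (feedback)
  0  10101101011101100000101→1 (0)
  1  01011010111011000001010→0 (0)
  2  10110101110110000010100→1 (0)
  3  01101011101100000101000→0 (0)
  4  11010111011000001010000→1 (0)
  5  10101110110000010100000→1 (0)
  6  01011101100000101000000→0 (1)
  7  10111011000001010000001→1 (1)
  8  01110110000010100000011→0 (1)
  9  11101100000101000000111→1 (0)
 10  11011000001010000001110→1 (1)
 11  10110000010100000011101→1 (1)
 12  01100000101000000111011→0 (0)
 13  11000001010000001110110→1 (1)
 14  10000010100000011101101→1 (1)
 15  00000101000000111011011→0 (1)
 16  00001010000001110110111→0 (0)
 17  00010100000011101101110→0 (1)
 18  00101000000111011011101→0 (0)
 19  01010000001110110111010→0 (0)
 20  10100000011101101110100→1 (1)
 21  01000000111011011101001→0 (0)
 22  10000001110110111010010→1 (1)
 23  00000011101101110100101→0 (0)
 24  00000111011011101001010→0 (1)
 25  00001110110111010010101→0 (1)
 26  00011101101110100101011→0 (1)
 27  00111011011101001010111→0 (0)
 28  01110110111010010101110→0 (1)
 29  11101101110100101011101→1 (0)
 30  11011011101001010111010→1 (1)
 31  10110111010010101110101→1 (0)
 32  01101110100101011101010→0 (1)
 33  11011101001010111010101→1 (0)
 34  10111010010101110101010→1 (1)
 35  01110100101011101010101→0 (1)
 36  11101001010111010101011→1 (1)
 37  11010010101110101010111→1 (1)
 38  10100101011101010101111→1 (0)
 39  01001010111010101011110→0 (0)
 40  10010101110101010111100→1 (0)
 41  00101011101010101111000→0 (0)
 42  01010111010101011110000→0 (1)
 43  10101110101010111100001→1 (0)
 44  01011101010101111000010→0 (1)
 45  10111010101011110000101→1 (1)
 46  01110101010111100001011→0 (1)
 47  11101010101111000010111→1 (1)
 48  11010101011110000101111→1 (0)
 49  10101010111100001011110→1 (1)
 50  01010101111000010111101→0 (1)
 51  10101011110000101111011→1 (1)
 52  01010111100001011110111→0 (1)
 53  10101111000010111101111→1 (0)
 54  01011110000101111011110→0 (1)
 55  10111100001011110111101→1 (0)
 56  01111000010111101111010→0 (0)
 57  11110000101111011110100→1 (1)
 58  11100001011110111101001→1 (1)
 59  11000010111101111010011→1 (1)
 60  10000101111011110100111→1 (0)
 61  00001011110111101001110→0 (0)
 62  00010111101111010011100→0 (1)
 63  00101111011110100111001→0 (1)
 64  01011110111101001110011→0 (1)
 65  10111101111010011100111→1 (0)
 66  01111011110100111001110→0 (0)
 67  11110111101001110011100→1 (0)
 68  11101111010011100111000→1 (0)
 69  11011110100111001110000→1 (0)
 70  10111101001110011100000→1 (0)
 71  01111010011100111000000→0 (0)
 72  11110100111001110000000→1 (0)
 73  11101001110011100000000→1 (1)
 74  11010011100111000000001→1 (1)
 75  10100111001110000000011→1 (0)
 76  01001110011100000000110→0 (1)
 77  10011100111000000001101→1 (0)
 78  00111001110000000011010→0 (0)
 79  01110011100000000110100→0 (0)
 80  11100111000000001101000→1 (0)
 81  11001110000000011010000→1 (0)
 82  10011100000000110100000→1 (0)
 83  00111000000001101000000→0 (0)
 84  01110000000011010000000→0 (0)
 85  11100000000110100000000→1 (1)
 86  11000000001101000000001→1 (1)
 87  10000000011010000000011→1 (1)
 88  00000000110100000000111→0 (0)
 89  00000001101000000001110→0 (0)
 90  00000011010000000011100→0 (0)
 91  00000110100000000111000→0 (1)
 92  00001101000000001110001→0 (1)
 93  00011010000000011100011→0 (0)
 94  00110100000000111000110→0 (1)
 95  01101000000001110001101→0 (0)
 96  11010000000011100011010→1 (1)
 97  10100000000111000110101→1 (1)
 98  01000000001110001101011→0 (0)
 99  10000000011100011010110→1 (1)
100  00000000111000110101101→0 (0)
101  00000001110001101011010→0 (0)
102  00000011100011010110100→0 (0)
103  00000111000110101101000→0 (1)
104  00001110001101011010001→0 (1)
105  00011100011010110100011→0 (1)
106  00111000110101101000111→0 (0)
107  01110001101011010001110→0 (0)
108  11100011010110100011100→1 (1)
109  11000110101101000111001→1 (0)
110  10001101011010001110010→1 (0)
111  00011010110100011100100→0 (0)
112  00110101101000111001000→0 (1)
113  01101011010001110010001→0 (0)
114  11010110100011100100010→1 (0)
115  10101101000111001000100→1 (0)
116  01011010001110010001000→0 (0)
117  10110100011100100010000→1 (0)
118  01101000111001000100000→0 (0)
119  11010001110010001000000→1 (1)
120  10100011100100010000001→1 (1)
121  01000111001000100000011→0 (1)
122  10001110010001000000111→1 (0)
123  00011100100010000001110→0 (1)
124  00111001000100000011101→0 (0)
125  01110010001000000111010→0 (0)
126  11100100010000001110100→1 (0)

1010110101110110000010100000011101101110100101011101010101111000010111101111010011100111000000001101000000001110001101011010001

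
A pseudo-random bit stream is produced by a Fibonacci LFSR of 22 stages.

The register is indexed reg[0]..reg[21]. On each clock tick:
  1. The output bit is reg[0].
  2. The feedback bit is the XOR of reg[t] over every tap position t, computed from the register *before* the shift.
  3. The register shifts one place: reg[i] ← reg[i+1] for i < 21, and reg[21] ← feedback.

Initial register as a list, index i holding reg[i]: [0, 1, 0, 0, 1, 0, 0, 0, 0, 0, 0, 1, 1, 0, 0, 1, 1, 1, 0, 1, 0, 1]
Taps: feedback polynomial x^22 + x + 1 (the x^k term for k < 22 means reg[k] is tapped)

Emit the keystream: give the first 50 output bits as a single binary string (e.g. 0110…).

k : reg_k → out_k, fb_k
0: 0100100000011001110101 → 0, fb=1
1: 1001000000110011101011 → 1, fb=1
2: 0010000001100111010111 → 0, fb=0
3: 0100000011001110101110 → 0, fb=1
4: 1000000110011101011101 → 1, fb=1
5: 0000001100111010111011 → 0, fb=0
6: 0000011001110101110110 → 0, fb=0
7: 0000110011101011101100 → 0, fb=0
8: 0001100111010111011000 → 0, fb=0
9: 0011001110101110110000 → 0, fb=0
10: 0110011101011101100000 → 0, fb=1
11: 1100111010111011000001 → 1, fb=0
12: 1001110101110110000010 → 1, fb=1
13: 0011101011101100000101 → 0, fb=0
14: 0111010111011000001010 → 0, fb=1
15: 1110101110110000010101 → 1, fb=0
16: 1101011101100000101010 → 1, fb=0
17: 1010111011000001010100 → 1, fb=1
18: 0101110110000010101001 → 0, fb=1
19: 1011101100000101010011 → 1, fb=1
20: 0111011000001010100111 → 0, fb=1
21: 1110110000010101001111 → 1, fb=0
22: 1101100000101010011110 → 1, fb=0
23: 1011000001010100111100 → 1, fb=1
24: 0110000010101001111001 → 0, fb=1
25: 1100000101010011110011 → 1, fb=0
26: 1000001010100111100110 → 1, fb=1
27: 0000010101001111001101 → 0, fb=0
28: 0000101010011110011010 → 0, fb=0
29: 0001010100111100110100 → 0, fb=0
30: 0010101001111001101000 → 0, fb=0
31: 0101010011110011010000 → 0, fb=1
32: 1010100111100110100001 → 1, fb=1
33: 0101001111001101000011 → 0, fb=1
34: 1010011110011010000111 → 1, fb=1
35: 0100111100110100001111 → 0, fb=1
36: 1001111001101000011111 → 1, fb=1
37: 0011110011010000111111 → 0, fb=0
38: 0111100110100001111110 → 0, fb=1
39: 1111001101000011111101 → 1, fb=0
40: 1110011010000111111010 → 1, fb=0
41: 1100110100001111110100 → 1, fb=0
42: 1001101000011111101000 → 1, fb=1
43: 0011010000111111010001 → 0, fb=0
44: 0110100001111110100010 → 0, fb=1
45: 1101000011111101000101 → 1, fb=0
46: 1010000111111010001010 → 1, fb=1
47: 0100001111110100010101 → 0, fb=1
48: 1000011111101000101011 → 1, fb=1
49: 0000111111010001010111 → 0, fb=0

01001000000110011101011101100000101010011110011010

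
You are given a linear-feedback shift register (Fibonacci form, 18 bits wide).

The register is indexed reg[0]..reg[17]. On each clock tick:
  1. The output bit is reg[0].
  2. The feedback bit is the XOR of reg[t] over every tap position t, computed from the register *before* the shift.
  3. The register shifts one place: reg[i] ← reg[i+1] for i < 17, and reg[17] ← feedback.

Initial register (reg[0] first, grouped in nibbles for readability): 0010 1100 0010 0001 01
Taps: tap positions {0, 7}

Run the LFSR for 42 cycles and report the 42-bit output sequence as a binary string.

001011000010000101001111001000011011011111

k : reg_k → out_k, fb_k
0: 001011000010000101 → 0, fb=0
1: 010110000100001010 → 0, fb=0
2: 101100001000010100 → 1, fb=1
3: 011000010000101001 → 0, fb=1
4: 110000100001010011 → 1, fb=1
5: 100001000010100111 → 1, fb=1
6: 000010000101001111 → 0, fb=0
7: 000100001010011110 → 0, fb=0
8: 001000010100111100 → 0, fb=1
9: 010000101001111001 → 0, fb=0
10: 100001010011110010 → 1, fb=0
11: 000010100111100100 → 0, fb=0
12: 000101001111001000 → 0, fb=0
13: 001010011110010000 → 0, fb=1
14: 010100111100100001 → 0, fb=1
15: 101001111001000011 → 1, fb=0
16: 010011110010000110 → 0, fb=1
17: 100111100100001101 → 1, fb=1
18: 001111001000011011 → 0, fb=0
19: 011110010000110110 → 0, fb=1
20: 111100100001101101 → 1, fb=1
21: 111001000011011011 → 1, fb=1
22: 110010000110110111 → 1, fb=1
23: 100100001101101111 → 1, fb=1
24: 001000011011011111 → 0, fb=1
25: 010000110110111111 → 0, fb=1
26: 100001101101111111 → 1, fb=1
27: 000011011011111111 → 0, fb=1
28: 000110110111111111 → 0, fb=1
29: 001101101111111111 → 0, fb=0
30: 011011011111111110 → 0, fb=1
31: 110110111111111101 → 1, fb=0
32: 101101111111111010 → 1, fb=0
33: 011011111111110100 → 0, fb=1
34: 110111111111101001 → 1, fb=0
35: 101111111111010010 → 1, fb=0
36: 011111111110100100 → 0, fb=1
37: 111111111101001001 → 1, fb=0
38: 111111111010010010 → 1, fb=0
39: 111111110100100100 → 1, fb=0
40: 111111101001001000 → 1, fb=1
41: 111111010010010001 → 1, fb=0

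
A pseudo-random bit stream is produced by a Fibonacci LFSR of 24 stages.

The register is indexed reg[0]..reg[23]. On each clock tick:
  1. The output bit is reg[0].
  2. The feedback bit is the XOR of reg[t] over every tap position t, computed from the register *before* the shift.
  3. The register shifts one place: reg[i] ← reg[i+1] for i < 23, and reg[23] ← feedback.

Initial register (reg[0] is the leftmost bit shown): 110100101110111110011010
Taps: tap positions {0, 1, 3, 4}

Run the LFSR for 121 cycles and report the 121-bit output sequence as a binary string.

1101001011101111100110101100111010110101110101011100110100101101100011001110110011000010001111001001111101110100011010001

k : reg_k → out_k, fb_k
0: 110100101110111110011010 → 1, fb=1
1: 101001011101111100110101 → 1, fb=1
2: 010010111011111001101011 → 0, fb=0
3: 100101110111110011010110 → 1, fb=0
4: 001011101111100110101100 → 0, fb=1
5: 010111011111001101011001 → 0, fb=1
6: 101110111110011010110011 → 1, fb=1
7: 011101111100110101100111 → 0, fb=0
8: 111011111001101011001110 → 1, fb=1
9: 110111110011010110011101 → 1, fb=0
10: 101111100110101100111010 → 1, fb=1
11: 011111001101011001110101 → 0, fb=1
12: 111110011010110011101011 → 1, fb=0
13: 111100110101100111010110 → 1, fb=1
14: 111001101011001110101101 → 1, fb=0
15: 110011010110011101011010 → 1, fb=1
16: 100110101100111010110101 → 1, fb=1
17: 001101011001110101101011 → 0, fb=1
18: 011010110011101011010111 → 0, fb=0
19: 110101100111010110101110 → 1, fb=1
20: 101011001110101101011101 → 1, fb=0
21: 010110011101011010111010 → 0, fb=1
22: 101100111010110101110101 → 1, fb=0
23: 011001110101101011101010 → 0, fb=1
24: 110011101011010111010101 → 1, fb=1
25: 100111010110101110101011 → 1, fb=1
26: 001110101101011101010111 → 0, fb=0
27: 011101011010111010101110 → 0, fb=0
28: 111010110101110101011100 → 1, fb=1
29: 110101101011101010111001 → 1, fb=1
30: 101011010111010101110011 → 1, fb=0
31: 010110101110101011100110 → 0, fb=1
32: 101101011101010111001101 → 1, fb=0
33: 011010111010101110011010 → 0, fb=0
34: 110101110101011100110100 → 1, fb=1
35: 101011101010111001101001 → 1, fb=0
36: 010111010101110011010010 → 0, fb=1
37: 101110101011100110100101 → 1, fb=1
38: 011101010111001101001011 → 0, fb=0
39: 111010101110011010010110 → 1, fb=1
40: 110101011100110100101101 → 1, fb=1
41: 101010111001101001011011 → 1, fb=0
42: 010101110011010010110110 → 0, fb=0
43: 101011100110100101101100 → 1, fb=0
44: 010111001101001011011000 → 0, fb=1
45: 101110011010010110110001 → 1, fb=1
46: 011100110100101101100011 → 0, fb=0
47: 111001101001011011000110 → 1, fb=0
48: 110011010010110110001100 → 1, fb=1
49: 100110100101101100011001 → 1, fb=1
50: 001101001011011000110011 → 0, fb=1
51: 011010010110110001100111 → 0, fb=0
52: 110100101101100011001110 → 1, fb=1
53: 101001011011000110011101 → 1, fb=1
54: 010010110110001100111011 → 0, fb=0
55: 100101101100011001110110 → 1, fb=0
56: 001011011000110011101100 → 0, fb=1
57: 010110110001100111011001 → 0, fb=1
58: 101101100011001110110011 → 1, fb=0
59: 011011000110011101100110 → 0, fb=0
60: 110110001100111011001100 → 1, fb=0
61: 101100011001110110011000 → 1, fb=0
62: 011000110011101100110000 → 0, fb=1
63: 110001100111011001100001 → 1, fb=0
64: 100011001110110011000010 → 1, fb=0
65: 000110011101100110000100 → 0, fb=0
66: 001100111011001100001000 → 0, fb=1
67: 011001110110011000010001 → 0, fb=1
68: 110011101100110000100011 → 1, fb=1
69: 100111011001100001000111 → 1, fb=1
70: 001110110011000010001111 → 0, fb=0
71: 011101100110000100011110 → 0, fb=0
72: 111011001100001000111100 → 1, fb=1
73: 110110011000010001111001 → 1, fb=0
74: 101100110000100011110010 → 1, fb=0
75: 011001100001000111100100 → 0, fb=1
76: 110011000010001111001001 → 1, fb=1
77: 100110000100011110010011 → 1, fb=1
78: 001100001000111100100111 → 0, fb=1
79: 011000010001111001001111 → 0, fb=1
80: 110000100011110010011111 → 1, fb=0
81: 100001000111100100111110 → 1, fb=1
82: 000010001111001001111101 → 0, fb=1
83: 000100011110010011111011 → 0, fb=1
84: 001000111100100111110111 → 0, fb=0
85: 010001111001001111101110 → 0, fb=1
86: 100011110010011111011101 → 1, fb=0
87: 000111100100111110111010 → 0, fb=0
88: 001111001001111101110100 → 0, fb=0
89: 011110010011111011101000 → 0, fb=1
90: 111100100111110111010001 → 1, fb=1
91: 111001001111101110100011 → 1, fb=0
92: 110010011111011101000110 → 1, fb=1
93: 100100111110111010001101 → 1, fb=0
94: 001001111101110100011010 → 0, fb=0
95: 010011111011101000110100 → 0, fb=0
96: 100111110111010001101000 → 1, fb=1
97: 001111101110100011010001 → 0, fb=0
98: 011111011101000110100010 → 0, fb=1
99: 111110111010001101000101 → 1, fb=0
100: 111101110100011010001010 → 1, fb=1
101: 111011101000110100010101 → 1, fb=1
102: 110111010001101000101011 → 1, fb=0
103: 101110100011010001010110 → 1, fb=1
104: 011101000110100010101101 → 0, fb=0
105: 111010001101000101011010 → 1, fb=1
106: 110100011010001010110101 → 1, fb=1
107: 101000110100010101101011 → 1, fb=1
108: 010001101000101011010111 → 0, fb=1
109: 100011010001010110101111 → 1, fb=0
110: 000110100010101101011110 → 0, fb=0
111: 001101000101011010111100 → 0, fb=1
112: 011010001010110101111001 → 0, fb=0
113: 110100010101101011110010 → 1, fb=1
114: 101000101011010111100101 → 1, fb=1
115: 010001010110101111001011 → 0, fb=1
116: 100010101101011110010111 → 1, fb=0
117: 000101011010111100101110 → 0, fb=1
118: 001010110101111001011101 → 0, fb=1
119: 010101101011110010111011 → 0, fb=0
120: 101011010111100101110110 → 1, fb=0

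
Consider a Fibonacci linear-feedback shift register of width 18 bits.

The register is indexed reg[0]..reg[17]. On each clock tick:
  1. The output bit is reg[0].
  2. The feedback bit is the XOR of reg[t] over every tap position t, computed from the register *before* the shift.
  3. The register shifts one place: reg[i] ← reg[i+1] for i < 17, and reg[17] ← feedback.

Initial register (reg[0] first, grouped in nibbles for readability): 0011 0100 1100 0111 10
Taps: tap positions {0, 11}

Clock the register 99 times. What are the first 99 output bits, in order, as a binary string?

001101001100011110000010001101011000101110011010010101100100101000000001100100011010001100100010001

k : reg_k → out_k, fb_k
0: 001101001100011110 → 0, fb=0
1: 011010011000111100 → 0, fb=0
2: 110100110001111000 → 1, fb=0
3: 101001100011110000 → 1, fb=0
4: 010011000111100000 → 0, fb=1
5: 100110001111000001 → 1, fb=0
6: 001100011110000010 → 0, fb=0
7: 011000111100000100 → 0, fb=0
8: 110001111000001000 → 1, fb=1
9: 100011110000010001 → 1, fb=1
10: 000111100000100011 → 0, fb=0
11: 001111000001000110 → 0, fb=1
12: 011110000010001101 → 0, fb=0
13: 111100000100011010 → 1, fb=1
14: 111000001000110101 → 1, fb=1
15: 110000010001101011 → 1, fb=0
16: 100000100011010110 → 1, fb=0
17: 000001000110101100 → 0, fb=0
18: 000010001101011000 → 0, fb=1
19: 000100011010110001 → 0, fb=0
20: 001000110101100010 → 0, fb=1
21: 010001101011000101 → 0, fb=1
22: 100011010110001011 → 1, fb=1
23: 000110101100010111 → 0, fb=0
24: 001101011000101110 → 0, fb=0
25: 011010110001011100 → 0, fb=1
26: 110101100010111001 → 1, fb=1
27: 101011000101110011 → 1, fb=0
28: 010110001011100110 → 0, fb=1
29: 101100010111001101 → 1, fb=0
30: 011000101110011010 → 0, fb=0
31: 110001011100110100 → 1, fb=1
32: 100010111001101001 → 1, fb=0
33: 000101110011010010 → 0, fb=1
34: 001011100110100101 → 0, fb=0
35: 010111001101001010 → 0, fb=1
36: 101110011010010101 → 1, fb=1
37: 011100110100101011 → 0, fb=0
38: 111001101001010110 → 1, fb=0
39: 110011010010101100 → 1, fb=1
40: 100110100101011001 → 1, fb=0
41: 001101001010110010 → 0, fb=0
42: 011010010101100100 → 0, fb=1
43: 110100101011001001 → 1, fb=0
44: 101001010110010010 → 1, fb=1
45: 010010101100100101 → 0, fb=0
46: 100101011001001010 → 1, fb=0
47: 001010110010010100 → 0, fb=0
48: 010101100100101000 → 0, fb=0
49: 101011001001010000 → 1, fb=0
50: 010110010010100000 → 0, fb=0
51: 101100100101000000 → 1, fb=0
52: 011001001010000000 → 0, fb=0
53: 110010010100000000 → 1, fb=1
54: 100100101000000001 → 1, fb=1
55: 001001010000000011 → 0, fb=0
56: 010010100000000110 → 0, fb=0
57: 100101000000001100 → 1, fb=1
58: 001010000000011001 → 0, fb=0
59: 010100000000110010 → 0, fb=0
60: 101000000001100100 → 1, fb=0
61: 010000000011001000 → 0, fb=1
62: 100000000110010001 → 1, fb=1
63: 000000001100100011 → 0, fb=0
64: 000000011001000110 → 0, fb=1
65: 000000110010001101 → 0, fb=0
66: 000001100100011010 → 0, fb=0
67: 000011001000110100 → 0, fb=0
68: 000110010001101000 → 0, fb=1
69: 001100100011010001 → 0, fb=1
70: 011001000110100011 → 0, fb=0
71: 110010001101000110 → 1, fb=0
72: 100100011010001100 → 1, fb=1
73: 001000110100011001 → 0, fb=0
74: 010001101000110010 → 0, fb=0
75: 100011010001100100 → 1, fb=0
76: 000110100011001000 → 0, fb=1
77: 001101000110010001 → 0, fb=0
78: 011010001100100010 → 0, fb=0
79: 110100011001000100 → 1, fb=0
80: 101000110010001000 → 1, fb=1
81: 010001100100010001 → 0, fb=0
82: 100011001000100010 → 1, fb=1
83: 000110010001000101 → 0, fb=1
84: 001100100010001011 → 0, fb=0
85: 011001000100010110 → 0, fb=0
86: 110010001000101100 → 1, fb=1
87: 100100010001011001 → 1, fb=0
88: 001000100010110010 → 0, fb=0
89: 010001000101100100 → 0, fb=1
90: 100010001011001001 → 1, fb=0
91: 000100010110010010 → 0, fb=0
92: 001000101100100100 → 0, fb=0
93: 010001011001001000 → 0, fb=1
94: 100010110010010001 → 1, fb=1
95: 000101100100100011 → 0, fb=0
96: 001011001001000110 → 0, fb=1
97: 010110010010001101 → 0, fb=0
98: 101100100100011010 → 1, fb=1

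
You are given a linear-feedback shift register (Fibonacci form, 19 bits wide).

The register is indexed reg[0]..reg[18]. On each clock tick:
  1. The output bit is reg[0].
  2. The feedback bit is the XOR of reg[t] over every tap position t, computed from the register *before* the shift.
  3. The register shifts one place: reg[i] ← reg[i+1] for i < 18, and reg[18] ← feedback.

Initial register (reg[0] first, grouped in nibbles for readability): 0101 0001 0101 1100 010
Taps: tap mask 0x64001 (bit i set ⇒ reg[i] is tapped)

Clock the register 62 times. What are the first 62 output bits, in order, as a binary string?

step | reg (before) | out | fb
   0 | 0101000101011100010 | 0 | 1
   1 | 1010001010111000101 | 1 | 0
   2 | 0100010101110001010 | 0 | 1
   3 | 1000101011100010101 | 1 | 1
   4 | 0001010111000101011 | 0 | 0
   5 | 0010101110001010110 | 0 | 0
   6 | 0101011100010101100 | 0 | 0
   7 | 1010111000101011000 | 1 | 0
   8 | 0101110001010110000 | 0 | 1
   9 | 1011100010101100001 | 1 | 0
  10 | 0111000101011000010 | 0 | 1
  11 | 1110001010110000101 | 1 | 0
  12 | 1100010101100001010 | 1 | 0
  13 | 1000101011000010100 | 1 | 0
  14 | 0001010110000101000 | 0 | 0
  15 | 0010101100001010000 | 0 | 1
  16 | 0101011000010100001 | 0 | 1
  17 | 1010110000101000011 | 1 | 1
  18 | 0101100001010000111 | 0 | 0
  19 | 1011000010100001110 | 1 | 0
  20 | 0110000101000011100 | 0 | 1
  21 | 1100001010000111001 | 1 | 1
  22 | 1000010100001110011 | 1 | 0
  23 | 0000101000011100110 | 0 | 1
  24 | 0001010000111001101 | 0 | 1
  25 | 0010100001110011011 | 0 | 1
  26 | 0101000011100110111 | 0 | 1
  27 | 1010000111001101111 | 1 | 1
  28 | 0100001110011011111 | 0 | 1
  29 | 1000011100110111111 | 1 | 0
  30 | 0000111001101111110 | 0 | 0
  31 | 0001110011011111100 | 0 | 1
  32 | 0011100110111111001 | 0 | 0
  33 | 0111001101111110010 | 0 | 0
  34 | 1110011011111100100 | 1 | 1
  35 | 1100110111111001001 | 1 | 0
  36 | 1001101111110010010 | 1 | 1
  37 | 0011011111100100101 | 0 | 1
  38 | 0110111111001001011 | 0 | 0
  39 | 1101111110010010110 | 1 | 1
  40 | 1011111100100101101 | 1 | 0
  41 | 0111111001001011010 | 0 | 0
  42 | 1111110010010110100 | 1 | 0
  43 | 1111100100101101000 | 1 | 1
  44 | 1111001001011010001 | 1 | 1
  45 | 1110010010110100011 | 1 | 1
  46 | 1100100101101000111 | 1 | 1
  47 | 1001001011010001111 | 1 | 1
  48 | 0010010110100011111 | 0 | 1
  49 | 0100101101000111111 | 0 | 1
  50 | 1001011010001111111 | 1 | 0
  51 | 0010110100011111110 | 0 | 0
  52 | 0101101000111111100 | 0 | 1
  53 | 1011010001111111001 | 1 | 1
  54 | 0110100011111110011 | 0 | 1
  55 | 1101000111111100111 | 1 | 1
  56 | 1010001111111001111 | 1 | 1
  57 | 0100011111110011111 | 0 | 1
  58 | 1000111111100111111 | 1 | 0
  59 | 0001111111001111110 | 0 | 0
  60 | 0011111110011111100 | 0 | 1
  61 | 0111111100111111001 | 0 | 0

01010001010111000101011000010100001110011011111100100101101000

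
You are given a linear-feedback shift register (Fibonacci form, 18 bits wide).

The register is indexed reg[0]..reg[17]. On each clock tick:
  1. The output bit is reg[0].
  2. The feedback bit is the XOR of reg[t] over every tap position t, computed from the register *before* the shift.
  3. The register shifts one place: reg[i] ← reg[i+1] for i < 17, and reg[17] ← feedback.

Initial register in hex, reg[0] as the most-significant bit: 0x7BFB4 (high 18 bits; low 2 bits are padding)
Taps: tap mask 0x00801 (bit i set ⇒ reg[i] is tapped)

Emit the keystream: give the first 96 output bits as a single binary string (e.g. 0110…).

011110111111101101101000001011101000011100000101101010101001010001000010001000010101001000101100

step | reg (before) | out | fb
   0 | 011110111111101101 | 0 | 1
   1 | 111101111111011011 | 1 | 0
   2 | 111011111110110110 | 1 | 1
   3 | 110111111101101101 | 1 | 0
   4 | 101111111011011010 | 1 | 0
   5 | 011111110110110100 | 0 | 0
   6 | 111111101101101000 | 1 | 0
   7 | 111111011011010000 | 1 | 0
   8 | 111110110110100000 | 1 | 1
   9 | 111101101101000001 | 1 | 0
  10 | 111011011010000010 | 1 | 1
  11 | 110110110100000101 | 1 | 1
  12 | 101101101000001011 | 1 | 1
  13 | 011011010000010111 | 0 | 0
  14 | 110110100000101110 | 1 | 1
  15 | 101101000001011101 | 1 | 0
  16 | 011010000010111010 | 0 | 0
  17 | 110100000101110100 | 1 | 0
  18 | 101000001011101000 | 1 | 0
  19 | 010000010111010000 | 0 | 1
  20 | 100000101110100001 | 1 | 1
  21 | 000001011101000011 | 0 | 1
  22 | 000010111010000111 | 0 | 0
  23 | 000101110100001110 | 0 | 0
  24 | 001011101000011100 | 0 | 0
  25 | 010111010000111000 | 0 | 0
  26 | 101110100001110000 | 1 | 0
  27 | 011101000011100000 | 0 | 1
  28 | 111010000111000001 | 1 | 0
  29 | 110100001110000010 | 1 | 1
  30 | 101000011100000101 | 1 | 1
  31 | 010000111000001011 | 0 | 0
  32 | 100001110000010110 | 1 | 1
  33 | 000011100000101101 | 0 | 0
  34 | 000111000001011010 | 0 | 1
  35 | 001110000010110101 | 0 | 0
  36 | 011100000101101010 | 0 | 1
  37 | 111000001011010101 | 1 | 0
  38 | 110000010110101010 | 1 | 1
  39 | 100000101101010101 | 1 | 0
  40 | 000001011010101010 | 0 | 0
  41 | 000010110101010100 | 0 | 1
  42 | 000101101010101001 | 0 | 0
  43 | 001011010101010010 | 0 | 1
  44 | 010110101010100101 | 0 | 0
  45 | 101101010101001010 | 1 | 0
  46 | 011010101010010100 | 0 | 0
  47 | 110101010100101000 | 1 | 1
  48 | 101010101001010001 | 1 | 0
  49 | 010101010010100010 | 0 | 0
  50 | 101010100101000100 | 1 | 0
  51 | 010101001010001000 | 0 | 0
  52 | 101010010100010000 | 1 | 1
  53 | 010100101000100001 | 0 | 0
  54 | 101001010001000010 | 1 | 0
  55 | 010010100010000100 | 0 | 0
  56 | 100101000100001000 | 1 | 1
  57 | 001010001000010001 | 0 | 0
  58 | 010100010000100010 | 0 | 0
  59 | 101000100001000100 | 1 | 0
  60 | 010001000010001000 | 0 | 0
  61 | 100010000100010000 | 1 | 1
  62 | 000100001000100001 | 0 | 0
  63 | 001000010001000010 | 0 | 1
  64 | 010000100010000101 | 0 | 0
  65 | 100001000100001010 | 1 | 1
  66 | 000010001000010101 | 0 | 0
  67 | 000100010000101010 | 0 | 0
  68 | 001000100001010100 | 0 | 1
  69 | 010001000010101001 | 0 | 0
  70 | 100010000101010010 | 1 | 0
  71 | 000100001010100100 | 0 | 0
  72 | 001000010101001000 | 0 | 1
  73 | 010000101010010001 | 0 | 0
  74 | 100001010100100010 | 1 | 1
  75 | 000010101001000101 | 0 | 1
  76 | 000101010010001011 | 0 | 0
  77 | 001010100100010110 | 0 | 0
  78 | 010101001000101100 | 0 | 0
  79 | 101010010001011000 | 1 | 0
  80 | 010100100010110000 | 0 | 0
  81 | 101001000101100000 | 1 | 0
  82 | 010010001011000000 | 0 | 1
  83 | 100100010110000001 | 1 | 1
  84 | 001000101100000011 | 0 | 0
  85 | 010001011000000110 | 0 | 0
  86 | 100010110000001100 | 1 | 1
  87 | 000101100000011001 | 0 | 0
  88 | 001011000000110010 | 0 | 0
  89 | 010110000001100100 | 0 | 1
  90 | 101100000011001001 | 1 | 0
  91 | 011000000110010010 | 0 | 0
  92 | 110000001100100100 | 1 | 1
  93 | 100000011001001001 | 1 | 0
  94 | 000000110010010010 | 0 | 0
  95 | 000001100100100100 | 0 | 0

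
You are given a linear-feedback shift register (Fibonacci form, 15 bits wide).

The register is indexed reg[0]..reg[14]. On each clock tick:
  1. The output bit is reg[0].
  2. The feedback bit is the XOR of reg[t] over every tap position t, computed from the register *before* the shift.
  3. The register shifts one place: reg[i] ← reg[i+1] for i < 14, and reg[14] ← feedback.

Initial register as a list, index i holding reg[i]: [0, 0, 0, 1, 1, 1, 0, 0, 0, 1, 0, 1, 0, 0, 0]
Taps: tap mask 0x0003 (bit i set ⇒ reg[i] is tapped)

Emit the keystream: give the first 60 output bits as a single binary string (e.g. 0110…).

000111000101000001001001111000011011010001000101101110011001

k : reg_k → out_k, fb_k
0: 000111000101000 → 0, fb=0
1: 001110001010000 → 0, fb=0
2: 011100010100000 → 0, fb=1
3: 111000101000001 → 1, fb=0
4: 110001010000010 → 1, fb=0
5: 100010100000100 → 1, fb=1
6: 000101000001001 → 0, fb=0
7: 001010000010010 → 0, fb=0
8: 010100000100100 → 0, fb=1
9: 101000001001001 → 1, fb=1
10: 010000010010011 → 0, fb=1
11: 100000100100111 → 1, fb=1
12: 000001001001111 → 0, fb=0
13: 000010010011110 → 0, fb=0
14: 000100100111100 → 0, fb=0
15: 001001001111000 → 0, fb=0
16: 010010011110000 → 0, fb=1
17: 100100111100001 → 1, fb=1
18: 001001111000011 → 0, fb=0
19: 010011110000110 → 0, fb=1
20: 100111100001101 → 1, fb=1
21: 001111000011011 → 0, fb=0
22: 011110000110110 → 0, fb=1
23: 111100001101101 → 1, fb=0
24: 111000011011010 → 1, fb=0
25: 110000110110100 → 1, fb=0
26: 100001101101000 → 1, fb=1
27: 000011011010001 → 0, fb=0
28: 000110110100010 → 0, fb=0
29: 001101101000100 → 0, fb=0
30: 011011010001000 → 0, fb=1
31: 110110100010001 → 1, fb=0
32: 101101000100010 → 1, fb=1
33: 011010001000101 → 0, fb=1
34: 110100010001011 → 1, fb=0
35: 101000100010110 → 1, fb=1
36: 010001000101101 → 0, fb=1
37: 100010001011011 → 1, fb=1
38: 000100010110111 → 0, fb=0
39: 001000101101110 → 0, fb=0
40: 010001011011100 → 0, fb=1
41: 100010110111001 → 1, fb=1
42: 000101101110011 → 0, fb=0
43: 001011011100110 → 0, fb=0
44: 010110111001100 → 0, fb=1
45: 101101110011001 → 1, fb=1
46: 011011100110011 → 0, fb=1
47: 110111001100111 → 1, fb=0
48: 101110011001110 → 1, fb=1
49: 011100110011101 → 0, fb=1
50: 111001100111011 → 1, fb=0
51: 110011001110110 → 1, fb=0
52: 100110011101100 → 1, fb=1
53: 001100111011001 → 0, fb=0
54: 011001110110010 → 0, fb=1
55: 110011101100101 → 1, fb=0
56: 100111011001010 → 1, fb=1
57: 001110110010101 → 0, fb=0
58: 011101100101010 → 0, fb=1
59: 111011001010101 → 1, fb=0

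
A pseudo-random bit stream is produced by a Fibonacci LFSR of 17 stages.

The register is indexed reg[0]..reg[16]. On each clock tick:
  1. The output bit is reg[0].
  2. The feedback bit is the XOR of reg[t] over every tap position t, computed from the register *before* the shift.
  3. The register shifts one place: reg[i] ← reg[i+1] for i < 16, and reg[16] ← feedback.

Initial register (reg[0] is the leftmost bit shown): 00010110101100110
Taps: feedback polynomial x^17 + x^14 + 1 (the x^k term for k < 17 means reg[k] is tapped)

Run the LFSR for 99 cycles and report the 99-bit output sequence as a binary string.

000101101011001101100111101011000011010101111001001111010001111101110000100111000011111110111001001

step | reg (before) | out | fb
   0 | 00010110101100110 | 0 | 1
   1 | 00101101011001101 | 0 | 1
   2 | 01011010110011011 | 0 | 0
   3 | 10110101100110110 | 1 | 0
   4 | 01101011001101100 | 0 | 1
   5 | 11010110011011001 | 1 | 1
   6 | 10101100110110011 | 1 | 1
   7 | 01011001101100111 | 0 | 1
   8 | 10110011011001111 | 1 | 0
   9 | 01100110110011110 | 0 | 1
  10 | 11001101100111101 | 1 | 0
  11 | 10011011001111010 | 1 | 1
  12 | 00110110011110101 | 0 | 1
  13 | 01101100111101011 | 0 | 0
  14 | 11011001111010110 | 1 | 0
  15 | 10110011110101100 | 1 | 0
  16 | 01100111101011000 | 0 | 0
  17 | 11001111010110000 | 1 | 1
  18 | 10011110101100001 | 1 | 1
  19 | 00111101011000011 | 0 | 0
  20 | 01111010110000110 | 0 | 1
  21 | 11110101100001101 | 1 | 0
  22 | 11101011000011010 | 1 | 1
  23 | 11010110000110101 | 1 | 0
  24 | 10101100001101010 | 1 | 1
  25 | 01011000011010101 | 0 | 1
  26 | 10110000110101011 | 1 | 1
  27 | 01100001101010111 | 0 | 1
  28 | 11000011010101111 | 1 | 0
  29 | 10000110101011110 | 1 | 0
  30 | 00001101010111100 | 0 | 1
  31 | 00011010101111001 | 0 | 0
  32 | 00110101011110010 | 0 | 0
  33 | 01101010111100100 | 0 | 1
  34 | 11010101111001001 | 1 | 1
  35 | 10101011110010011 | 1 | 1
  36 | 01010111100100111 | 0 | 1
  37 | 10101111001001111 | 1 | 0
  38 | 01011110010011110 | 0 | 1
  39 | 10111100100111101 | 1 | 0
  40 | 01111001001111010 | 0 | 0
  41 | 11110010011110100 | 1 | 0
  42 | 11100100111101000 | 1 | 1
  43 | 11001001111010001 | 1 | 1
  44 | 10010011110100011 | 1 | 1
  45 | 00100111101000111 | 0 | 1
  46 | 01001111010001111 | 0 | 1
  47 | 10011110100011111 | 1 | 0
  48 | 00111101000111110 | 0 | 1
  49 | 01111010001111101 | 0 | 1
  50 | 11110100011111011 | 1 | 1
  51 | 11101000111110111 | 1 | 0
  52 | 11010001111101110 | 1 | 0
  53 | 10100011111011100 | 1 | 0
  54 | 01000111110111000 | 0 | 0
  55 | 10001111101110000 | 1 | 1
  56 | 00011111011100001 | 0 | 0
  57 | 00111110111000010 | 0 | 0
  58 | 01111101110000100 | 0 | 1
  59 | 11111011100001001 | 1 | 1
  60 | 11110111000010011 | 1 | 1
  61 | 11101110000100111 | 1 | 0
  62 | 11011100001001110 | 1 | 0
  63 | 10111000010011100 | 1 | 0
  64 | 01110000100111000 | 0 | 0
  65 | 11100001001110000 | 1 | 1
  66 | 11000010011100001 | 1 | 1
  67 | 10000100111000011 | 1 | 1
  68 | 00001001110000111 | 0 | 1
  69 | 00010011100001111 | 0 | 1
  70 | 00100111000011111 | 0 | 1
  71 | 01001110000111111 | 0 | 1
  72 | 10011100001111111 | 1 | 0
  73 | 00111000011111110 | 0 | 1
  74 | 01110000111111101 | 0 | 1
  75 | 11100001111111011 | 1 | 1
  76 | 11000011111110111 | 1 | 0
  77 | 10000111111101110 | 1 | 0
  78 | 00001111111011100 | 0 | 1
  79 | 00011111110111001 | 0 | 0
  80 | 00111111101110010 | 0 | 0
  81 | 01111111011100100 | 0 | 1
  82 | 11111110111001001 | 1 | 1
  83 | 11111101110010011 | 1 | 1
  84 | 11111011100100111 | 1 | 0
  85 | 11110111001001110 | 1 | 0
  86 | 11101110010011100 | 1 | 0
  87 | 11011100100111000 | 1 | 1
  88 | 10111001001110001 | 1 | 1
  89 | 01110010011100011 | 0 | 0
  90 | 11100100111000110 | 1 | 0
  91 | 11001001110001100 | 1 | 0
  92 | 10010011100011000 | 1 | 1
  93 | 00100111000110001 | 0 | 0
  94 | 01001110001100010 | 0 | 0
  95 | 10011100011000100 | 1 | 0
  96 | 00111000110001000 | 0 | 0
  97 | 01110001100010000 | 0 | 0
  98 | 11100011000100000 | 1 | 1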